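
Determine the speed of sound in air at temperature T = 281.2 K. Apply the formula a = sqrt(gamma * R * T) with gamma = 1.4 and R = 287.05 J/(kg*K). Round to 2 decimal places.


Step 1: gamma * R * T = 1.4 * 287.05 * 281.2 = 113005.844
Step 2: a = sqrt(113005.844) = 336.16 m/s

336.16


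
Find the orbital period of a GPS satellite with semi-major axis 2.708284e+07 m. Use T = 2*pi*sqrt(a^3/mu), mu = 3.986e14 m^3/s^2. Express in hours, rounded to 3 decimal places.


Step 1: a^3 / mu = 1.986473e+22 / 3.986e14 = 4.983625e+07
Step 2: sqrt(4.983625e+07) = 7059.4791 s
Step 3: T = 2*pi * 7059.4791 = 44356.02 s
Step 4: T in hours = 44356.02 / 3600 = 12.321 hours

12.321


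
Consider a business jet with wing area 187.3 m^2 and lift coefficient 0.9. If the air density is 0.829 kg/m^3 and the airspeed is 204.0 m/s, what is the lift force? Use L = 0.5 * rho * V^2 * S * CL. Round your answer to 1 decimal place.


Step 1: Calculate dynamic pressure q = 0.5 * 0.829 * 204.0^2 = 0.5 * 0.829 * 41616.0 = 17249.832 Pa
Step 2: Multiply by wing area and lift coefficient: L = 17249.832 * 187.3 * 0.9
Step 3: L = 3230893.5336 * 0.9 = 2907804.2 N

2907804.2


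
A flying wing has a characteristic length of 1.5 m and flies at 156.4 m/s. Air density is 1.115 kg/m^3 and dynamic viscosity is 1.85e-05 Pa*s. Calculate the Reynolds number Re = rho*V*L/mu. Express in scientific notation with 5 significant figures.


Step 1: Numerator = rho * V * L = 1.115 * 156.4 * 1.5 = 261.579
Step 2: Re = 261.579 / 1.85e-05
Step 3: Re = 1.4139e+07

1.4139e+07


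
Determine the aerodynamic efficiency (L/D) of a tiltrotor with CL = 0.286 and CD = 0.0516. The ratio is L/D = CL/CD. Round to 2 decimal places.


Step 1: L/D = CL / CD = 0.286 / 0.0516
Step 2: L/D = 5.54

5.54


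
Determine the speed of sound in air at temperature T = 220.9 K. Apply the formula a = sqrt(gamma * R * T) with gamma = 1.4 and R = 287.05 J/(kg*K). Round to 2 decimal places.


Step 1: gamma * R * T = 1.4 * 287.05 * 220.9 = 88773.083
Step 2: a = sqrt(88773.083) = 297.95 m/s

297.95


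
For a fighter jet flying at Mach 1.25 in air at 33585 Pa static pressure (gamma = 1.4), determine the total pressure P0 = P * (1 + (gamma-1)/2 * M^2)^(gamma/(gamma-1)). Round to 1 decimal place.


Step 1: (gamma-1)/2 * M^2 = 0.2 * 1.5625 = 0.3125
Step 2: 1 + 0.3125 = 1.3125
Step 3: Exponent gamma/(gamma-1) = 3.5
Step 4: P0 = 33585 * 1.3125^3.5 = 86994.7 Pa

86994.7


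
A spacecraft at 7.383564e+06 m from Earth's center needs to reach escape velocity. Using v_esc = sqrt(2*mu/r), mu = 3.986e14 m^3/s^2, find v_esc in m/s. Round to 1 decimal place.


Step 1: 2*mu/r = 2 * 3.986e14 / 7.383564e+06 = 107969538.8298
Step 2: v_esc = sqrt(107969538.8298) = 10390.8 m/s

10390.8


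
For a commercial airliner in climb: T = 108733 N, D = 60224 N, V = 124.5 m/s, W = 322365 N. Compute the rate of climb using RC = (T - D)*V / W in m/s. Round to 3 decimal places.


Step 1: Excess thrust = T - D = 108733 - 60224 = 48509 N
Step 2: Excess power = 48509 * 124.5 = 6039370.5 W
Step 3: RC = 6039370.5 / 322365 = 18.735 m/s

18.735


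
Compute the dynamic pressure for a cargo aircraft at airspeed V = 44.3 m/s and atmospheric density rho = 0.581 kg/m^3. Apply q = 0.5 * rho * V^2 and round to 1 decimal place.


Step 1: V^2 = 44.3^2 = 1962.49
Step 2: q = 0.5 * 0.581 * 1962.49
Step 3: q = 570.1 Pa

570.1


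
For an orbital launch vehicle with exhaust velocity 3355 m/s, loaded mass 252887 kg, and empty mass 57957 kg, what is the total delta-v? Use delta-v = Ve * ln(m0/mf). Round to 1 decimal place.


Step 1: Mass ratio m0/mf = 252887 / 57957 = 4.363356
Step 2: ln(4.363356) = 1.473241
Step 3: delta-v = 3355 * 1.473241 = 4942.7 m/s

4942.7


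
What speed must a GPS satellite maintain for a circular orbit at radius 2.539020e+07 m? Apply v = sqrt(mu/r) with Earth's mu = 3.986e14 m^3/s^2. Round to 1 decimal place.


Step 1: mu / r = 3.986e14 / 2.539020e+07 = 15698970.4689
Step 2: v = sqrt(15698970.4689) = 3962.2 m/s

3962.2


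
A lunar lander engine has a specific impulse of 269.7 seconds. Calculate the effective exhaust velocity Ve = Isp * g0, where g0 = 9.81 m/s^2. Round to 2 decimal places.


Step 1: Ve = Isp * g0 = 269.7 * 9.81
Step 2: Ve = 2645.76 m/s

2645.76


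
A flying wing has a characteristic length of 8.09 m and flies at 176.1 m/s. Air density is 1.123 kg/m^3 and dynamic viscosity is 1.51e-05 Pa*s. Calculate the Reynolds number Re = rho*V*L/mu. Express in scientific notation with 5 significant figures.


Step 1: Numerator = rho * V * L = 1.123 * 176.1 * 8.09 = 1599.880827
Step 2: Re = 1599.880827 / 1.51e-05
Step 3: Re = 1.0595e+08

1.0595e+08


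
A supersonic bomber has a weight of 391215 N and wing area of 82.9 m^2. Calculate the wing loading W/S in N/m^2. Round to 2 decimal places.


Step 1: Wing loading = W / S = 391215 / 82.9
Step 2: Wing loading = 4719.12 N/m^2

4719.12


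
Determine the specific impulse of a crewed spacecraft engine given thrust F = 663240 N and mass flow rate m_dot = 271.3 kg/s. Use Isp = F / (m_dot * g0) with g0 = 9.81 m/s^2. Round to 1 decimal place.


Step 1: m_dot * g0 = 271.3 * 9.81 = 2661.45
Step 2: Isp = 663240 / 2661.45 = 249.2 s

249.2


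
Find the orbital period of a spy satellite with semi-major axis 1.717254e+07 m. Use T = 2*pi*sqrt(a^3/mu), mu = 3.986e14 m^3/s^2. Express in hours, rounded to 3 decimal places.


Step 1: a^3 / mu = 5.064116e+21 / 3.986e14 = 1.270476e+07
Step 2: sqrt(1.270476e+07) = 3564.3731 s
Step 3: T = 2*pi * 3564.3731 = 22395.62 s
Step 4: T in hours = 22395.62 / 3600 = 6.221 hours

6.221


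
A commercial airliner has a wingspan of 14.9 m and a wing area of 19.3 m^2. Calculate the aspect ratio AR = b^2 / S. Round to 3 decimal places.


Step 1: b^2 = 14.9^2 = 222.01
Step 2: AR = 222.01 / 19.3 = 11.503

11.503


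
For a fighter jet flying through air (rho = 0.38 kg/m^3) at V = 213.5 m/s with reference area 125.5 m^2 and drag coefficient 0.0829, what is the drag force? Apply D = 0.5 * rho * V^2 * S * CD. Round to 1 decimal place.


Step 1: Dynamic pressure q = 0.5 * 0.38 * 213.5^2 = 8660.6275 Pa
Step 2: Drag D = q * S * CD = 8660.6275 * 125.5 * 0.0829
Step 3: D = 90104.7 N

90104.7


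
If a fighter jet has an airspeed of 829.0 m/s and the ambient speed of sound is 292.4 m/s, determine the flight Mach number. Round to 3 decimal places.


Step 1: M = V / a = 829.0 / 292.4
Step 2: M = 2.835

2.835


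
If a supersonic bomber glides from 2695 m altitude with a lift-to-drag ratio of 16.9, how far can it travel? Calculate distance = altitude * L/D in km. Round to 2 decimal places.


Step 1: Glide distance = altitude * L/D = 2695 * 16.9 = 45545.5 m
Step 2: Convert to km: 45545.5 / 1000 = 45.55 km

45.55


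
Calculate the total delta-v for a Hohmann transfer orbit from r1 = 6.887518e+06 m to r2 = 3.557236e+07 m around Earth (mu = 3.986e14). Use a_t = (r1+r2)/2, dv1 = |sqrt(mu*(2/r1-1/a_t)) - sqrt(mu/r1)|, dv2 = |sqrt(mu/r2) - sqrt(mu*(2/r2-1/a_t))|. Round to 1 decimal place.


Step 1: Transfer semi-major axis a_t = (6.887518e+06 + 3.557236e+07) / 2 = 2.122994e+07 m
Step 2: v1 (circular at r1) = sqrt(mu/r1) = 7607.42 m/s
Step 3: v_t1 = sqrt(mu*(2/r1 - 1/a_t)) = 9847.35 m/s
Step 4: dv1 = |9847.35 - 7607.42| = 2239.93 m/s
Step 5: v2 (circular at r2) = 3347.44 m/s, v_t2 = 1906.64 m/s
Step 6: dv2 = |3347.44 - 1906.64| = 1440.79 m/s
Step 7: Total delta-v = 2239.93 + 1440.79 = 3680.7 m/s

3680.7


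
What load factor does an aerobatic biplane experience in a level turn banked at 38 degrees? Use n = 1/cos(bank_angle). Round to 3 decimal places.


Step 1: Convert 38 degrees to radians = 0.663225
Step 2: cos(38 deg) = 0.788011
Step 3: n = 1 / 0.788011 = 1.269

1.269


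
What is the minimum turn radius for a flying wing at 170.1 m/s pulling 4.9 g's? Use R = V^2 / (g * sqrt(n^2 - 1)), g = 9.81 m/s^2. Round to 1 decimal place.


Step 1: V^2 = 170.1^2 = 28934.01
Step 2: n^2 - 1 = 4.9^2 - 1 = 23.01
Step 3: sqrt(23.01) = 4.796874
Step 4: R = 28934.01 / (9.81 * 4.796874) = 614.9 m

614.9


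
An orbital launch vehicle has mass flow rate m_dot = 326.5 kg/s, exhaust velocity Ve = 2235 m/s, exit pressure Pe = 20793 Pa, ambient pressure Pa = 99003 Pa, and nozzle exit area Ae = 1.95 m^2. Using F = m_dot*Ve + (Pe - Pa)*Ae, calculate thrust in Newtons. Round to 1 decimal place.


Step 1: Momentum thrust = m_dot * Ve = 326.5 * 2235 = 729727.5 N
Step 2: Pressure thrust = (Pe - Pa) * Ae = (20793 - 99003) * 1.95 = -152509.50 N
Step 3: Total thrust F = 729727.5 + -152509.50 = 577218.0 N

577218.0


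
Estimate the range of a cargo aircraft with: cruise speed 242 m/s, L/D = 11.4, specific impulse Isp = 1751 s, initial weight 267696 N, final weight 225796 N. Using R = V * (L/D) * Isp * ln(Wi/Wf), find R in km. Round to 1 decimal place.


Step 1: Coefficient = V * (L/D) * Isp = 242 * 11.4 * 1751 = 4830658.8 m
Step 2: Wi/Wf = 267696 / 225796 = 1.185566
Step 3: ln(1.185566) = 0.17022
Step 4: R = 4830658.8 * 0.17022 = 822275.1 m = 822.3 km

822.3


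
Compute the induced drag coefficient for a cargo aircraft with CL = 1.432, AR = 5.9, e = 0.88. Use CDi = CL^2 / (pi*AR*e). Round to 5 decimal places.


Step 1: CL^2 = 1.432^2 = 2.050624
Step 2: pi * AR * e = 3.14159 * 5.9 * 0.88 = 16.311149
Step 3: CDi = 2.050624 / 16.311149 = 0.12572

0.12572


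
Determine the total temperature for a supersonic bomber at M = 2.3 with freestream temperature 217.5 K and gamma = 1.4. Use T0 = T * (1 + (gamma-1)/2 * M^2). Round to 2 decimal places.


Step 1: (gamma-1)/2 = 0.2
Step 2: M^2 = 5.29
Step 3: 1 + 0.2 * 5.29 = 2.058
Step 4: T0 = 217.5 * 2.058 = 447.62 K

447.62


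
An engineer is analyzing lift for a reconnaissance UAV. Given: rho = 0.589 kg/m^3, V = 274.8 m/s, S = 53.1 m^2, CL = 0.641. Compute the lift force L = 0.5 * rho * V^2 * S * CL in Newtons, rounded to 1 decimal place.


Step 1: Calculate dynamic pressure q = 0.5 * 0.589 * 274.8^2 = 0.5 * 0.589 * 75515.04 = 22239.1793 Pa
Step 2: Multiply by wing area and lift coefficient: L = 22239.1793 * 53.1 * 0.641
Step 3: L = 1180900.4198 * 0.641 = 756957.2 N

756957.2


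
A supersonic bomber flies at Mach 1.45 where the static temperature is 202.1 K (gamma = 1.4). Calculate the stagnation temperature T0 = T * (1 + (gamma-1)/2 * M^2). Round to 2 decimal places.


Step 1: (gamma-1)/2 = 0.2
Step 2: M^2 = 2.1025
Step 3: 1 + 0.2 * 2.1025 = 1.4205
Step 4: T0 = 202.1 * 1.4205 = 287.08 K

287.08


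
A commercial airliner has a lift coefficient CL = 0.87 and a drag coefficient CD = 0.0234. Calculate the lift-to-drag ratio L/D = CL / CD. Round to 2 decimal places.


Step 1: L/D = CL / CD = 0.87 / 0.0234
Step 2: L/D = 37.18

37.18


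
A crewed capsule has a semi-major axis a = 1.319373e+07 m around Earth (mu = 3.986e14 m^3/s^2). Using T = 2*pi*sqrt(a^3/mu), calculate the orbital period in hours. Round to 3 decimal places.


Step 1: a^3 / mu = 2.296692e+21 / 3.986e14 = 5.761897e+06
Step 2: sqrt(5.761897e+06) = 2400.3952 s
Step 3: T = 2*pi * 2400.3952 = 15082.13 s
Step 4: T in hours = 15082.13 / 3600 = 4.189 hours

4.189


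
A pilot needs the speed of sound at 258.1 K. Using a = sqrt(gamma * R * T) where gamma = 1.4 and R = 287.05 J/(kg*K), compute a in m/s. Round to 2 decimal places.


Step 1: gamma * R * T = 1.4 * 287.05 * 258.1 = 103722.647
Step 2: a = sqrt(103722.647) = 322.06 m/s

322.06


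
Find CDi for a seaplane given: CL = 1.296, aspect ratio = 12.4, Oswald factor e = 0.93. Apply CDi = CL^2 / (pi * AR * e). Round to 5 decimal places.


Step 1: CL^2 = 1.296^2 = 1.679616
Step 2: pi * AR * e = 3.14159 * 12.4 * 0.93 = 36.228846
Step 3: CDi = 1.679616 / 36.228846 = 0.04636

0.04636


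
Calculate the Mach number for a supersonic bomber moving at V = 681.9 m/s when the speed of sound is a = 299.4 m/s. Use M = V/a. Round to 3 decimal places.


Step 1: M = V / a = 681.9 / 299.4
Step 2: M = 2.278

2.278


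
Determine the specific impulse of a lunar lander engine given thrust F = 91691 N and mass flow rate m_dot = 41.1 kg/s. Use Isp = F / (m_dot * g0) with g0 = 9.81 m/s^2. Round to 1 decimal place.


Step 1: m_dot * g0 = 41.1 * 9.81 = 403.19
Step 2: Isp = 91691 / 403.19 = 227.4 s

227.4


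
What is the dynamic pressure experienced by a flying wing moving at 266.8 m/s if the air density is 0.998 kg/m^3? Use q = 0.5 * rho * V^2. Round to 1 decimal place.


Step 1: V^2 = 266.8^2 = 71182.24
Step 2: q = 0.5 * 0.998 * 71182.24
Step 3: q = 35519.9 Pa

35519.9


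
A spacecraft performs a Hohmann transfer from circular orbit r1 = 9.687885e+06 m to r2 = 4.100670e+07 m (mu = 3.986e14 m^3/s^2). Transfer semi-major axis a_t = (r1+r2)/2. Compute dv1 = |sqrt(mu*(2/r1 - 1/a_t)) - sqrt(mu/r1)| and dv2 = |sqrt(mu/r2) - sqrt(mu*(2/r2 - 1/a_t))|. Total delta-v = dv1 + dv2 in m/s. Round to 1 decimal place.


Step 1: Transfer semi-major axis a_t = (9.687885e+06 + 4.100670e+07) / 2 = 2.534729e+07 m
Step 2: v1 (circular at r1) = sqrt(mu/r1) = 6414.37 m/s
Step 3: v_t1 = sqrt(mu*(2/r1 - 1/a_t)) = 8158.6 m/s
Step 4: dv1 = |8158.6 - 6414.37| = 1744.23 m/s
Step 5: v2 (circular at r2) = 3117.75 m/s, v_t2 = 1927.48 m/s
Step 6: dv2 = |3117.75 - 1927.48| = 1190.27 m/s
Step 7: Total delta-v = 1744.23 + 1190.27 = 2934.5 m/s

2934.5


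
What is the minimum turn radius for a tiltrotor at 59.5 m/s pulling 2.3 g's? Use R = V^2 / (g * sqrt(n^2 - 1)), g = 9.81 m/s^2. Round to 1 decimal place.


Step 1: V^2 = 59.5^2 = 3540.25
Step 2: n^2 - 1 = 2.3^2 - 1 = 4.29
Step 3: sqrt(4.29) = 2.071232
Step 4: R = 3540.25 / (9.81 * 2.071232) = 174.2 m

174.2


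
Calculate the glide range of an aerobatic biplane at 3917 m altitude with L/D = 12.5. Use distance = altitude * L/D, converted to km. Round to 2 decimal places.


Step 1: Glide distance = altitude * L/D = 3917 * 12.5 = 48962.5 m
Step 2: Convert to km: 48962.5 / 1000 = 48.96 km

48.96


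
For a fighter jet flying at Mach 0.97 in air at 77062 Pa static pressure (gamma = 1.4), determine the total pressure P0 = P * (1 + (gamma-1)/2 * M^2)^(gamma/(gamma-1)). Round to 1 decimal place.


Step 1: (gamma-1)/2 * M^2 = 0.2 * 0.9409 = 0.18818
Step 2: 1 + 0.18818 = 1.18818
Step 3: Exponent gamma/(gamma-1) = 3.5
Step 4: P0 = 77062 * 1.18818^3.5 = 140905.6 Pa

140905.6


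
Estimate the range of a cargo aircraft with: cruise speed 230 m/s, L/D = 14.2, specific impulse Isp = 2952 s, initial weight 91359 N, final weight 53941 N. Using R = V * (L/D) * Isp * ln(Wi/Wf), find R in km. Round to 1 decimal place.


Step 1: Coefficient = V * (L/D) * Isp = 230 * 14.2 * 2952 = 9641232.0 m
Step 2: Wi/Wf = 91359 / 53941 = 1.693684
Step 3: ln(1.693684) = 0.526906
Step 4: R = 9641232.0 * 0.526906 = 5080022.4 m = 5080.0 km

5080.0


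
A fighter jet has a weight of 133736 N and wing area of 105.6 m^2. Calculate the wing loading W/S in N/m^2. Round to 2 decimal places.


Step 1: Wing loading = W / S = 133736 / 105.6
Step 2: Wing loading = 1266.44 N/m^2

1266.44


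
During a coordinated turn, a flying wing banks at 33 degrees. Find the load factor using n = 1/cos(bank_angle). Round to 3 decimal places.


Step 1: Convert 33 degrees to radians = 0.575959
Step 2: cos(33 deg) = 0.838671
Step 3: n = 1 / 0.838671 = 1.192

1.192


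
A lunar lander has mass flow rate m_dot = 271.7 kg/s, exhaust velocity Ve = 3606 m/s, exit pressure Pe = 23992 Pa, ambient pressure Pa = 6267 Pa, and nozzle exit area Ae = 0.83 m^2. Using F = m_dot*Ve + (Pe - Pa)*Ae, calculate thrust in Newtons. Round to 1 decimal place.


Step 1: Momentum thrust = m_dot * Ve = 271.7 * 3606 = 979750.2 N
Step 2: Pressure thrust = (Pe - Pa) * Ae = (23992 - 6267) * 0.83 = 14711.75 N
Step 3: Total thrust F = 979750.2 + 14711.75 = 994462.0 N

994462.0


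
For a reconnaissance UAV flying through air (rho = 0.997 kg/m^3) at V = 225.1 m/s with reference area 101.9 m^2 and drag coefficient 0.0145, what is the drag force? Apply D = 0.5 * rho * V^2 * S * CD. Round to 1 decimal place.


Step 1: Dynamic pressure q = 0.5 * 0.997 * 225.1^2 = 25259.0 Pa
Step 2: Drag D = q * S * CD = 25259.0 * 101.9 * 0.0145
Step 3: D = 37321.4 N

37321.4


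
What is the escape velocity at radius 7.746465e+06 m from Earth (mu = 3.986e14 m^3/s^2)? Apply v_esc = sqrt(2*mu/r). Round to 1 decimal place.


Step 1: 2*mu/r = 2 * 3.986e14 / 7.746465e+06 = 102911457.0323
Step 2: v_esc = sqrt(102911457.0323) = 10144.5 m/s

10144.5


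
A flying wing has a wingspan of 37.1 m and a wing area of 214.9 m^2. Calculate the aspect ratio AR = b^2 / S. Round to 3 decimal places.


Step 1: b^2 = 37.1^2 = 1376.41
Step 2: AR = 1376.41 / 214.9 = 6.405

6.405


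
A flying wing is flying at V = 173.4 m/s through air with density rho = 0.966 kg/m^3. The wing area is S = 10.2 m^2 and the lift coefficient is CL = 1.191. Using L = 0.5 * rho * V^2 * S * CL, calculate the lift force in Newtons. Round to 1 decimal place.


Step 1: Calculate dynamic pressure q = 0.5 * 0.966 * 173.4^2 = 0.5 * 0.966 * 30067.56 = 14522.6315 Pa
Step 2: Multiply by wing area and lift coefficient: L = 14522.6315 * 10.2 * 1.191
Step 3: L = 148130.8411 * 1.191 = 176423.8 N

176423.8


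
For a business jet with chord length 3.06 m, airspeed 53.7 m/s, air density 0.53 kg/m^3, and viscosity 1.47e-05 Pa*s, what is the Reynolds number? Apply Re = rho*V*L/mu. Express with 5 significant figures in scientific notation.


Step 1: Numerator = rho * V * L = 0.53 * 53.7 * 3.06 = 87.09066
Step 2: Re = 87.09066 / 1.47e-05
Step 3: Re = 5.9245e+06

5.9245e+06


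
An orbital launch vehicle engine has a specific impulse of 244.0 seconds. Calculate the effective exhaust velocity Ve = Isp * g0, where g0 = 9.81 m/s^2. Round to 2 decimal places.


Step 1: Ve = Isp * g0 = 244.0 * 9.81
Step 2: Ve = 2393.64 m/s

2393.64


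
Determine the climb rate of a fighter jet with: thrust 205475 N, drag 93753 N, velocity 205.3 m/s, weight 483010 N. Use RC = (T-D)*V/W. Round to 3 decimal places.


Step 1: Excess thrust = T - D = 205475 - 93753 = 111722 N
Step 2: Excess power = 111722 * 205.3 = 22936526.6 W
Step 3: RC = 22936526.6 / 483010 = 47.487 m/s

47.487


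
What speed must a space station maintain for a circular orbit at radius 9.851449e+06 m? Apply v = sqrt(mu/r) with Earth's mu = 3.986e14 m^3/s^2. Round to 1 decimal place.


Step 1: mu / r = 3.986e14 / 9.851449e+06 = 40461052.9882
Step 2: v = sqrt(40461052.9882) = 6360.9 m/s

6360.9


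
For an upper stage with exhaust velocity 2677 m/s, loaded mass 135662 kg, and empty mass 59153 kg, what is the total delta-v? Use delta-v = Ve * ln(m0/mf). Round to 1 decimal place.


Step 1: Mass ratio m0/mf = 135662 / 59153 = 2.293409
Step 2: ln(2.293409) = 0.830039
Step 3: delta-v = 2677 * 0.830039 = 2222.0 m/s

2222.0


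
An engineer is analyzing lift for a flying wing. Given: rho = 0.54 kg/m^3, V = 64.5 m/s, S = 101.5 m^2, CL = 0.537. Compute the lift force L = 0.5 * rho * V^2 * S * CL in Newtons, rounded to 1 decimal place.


Step 1: Calculate dynamic pressure q = 0.5 * 0.54 * 64.5^2 = 0.5 * 0.54 * 4160.25 = 1123.2675 Pa
Step 2: Multiply by wing area and lift coefficient: L = 1123.2675 * 101.5 * 0.537
Step 3: L = 114011.6513 * 0.537 = 61224.3 N

61224.3


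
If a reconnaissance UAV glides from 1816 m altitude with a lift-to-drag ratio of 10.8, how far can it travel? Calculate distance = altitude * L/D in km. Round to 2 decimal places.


Step 1: Glide distance = altitude * L/D = 1816 * 10.8 = 19612.8 m
Step 2: Convert to km: 19612.8 / 1000 = 19.61 km

19.61


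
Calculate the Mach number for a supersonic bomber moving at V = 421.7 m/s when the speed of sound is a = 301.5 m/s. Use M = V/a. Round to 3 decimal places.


Step 1: M = V / a = 421.7 / 301.5
Step 2: M = 1.399

1.399


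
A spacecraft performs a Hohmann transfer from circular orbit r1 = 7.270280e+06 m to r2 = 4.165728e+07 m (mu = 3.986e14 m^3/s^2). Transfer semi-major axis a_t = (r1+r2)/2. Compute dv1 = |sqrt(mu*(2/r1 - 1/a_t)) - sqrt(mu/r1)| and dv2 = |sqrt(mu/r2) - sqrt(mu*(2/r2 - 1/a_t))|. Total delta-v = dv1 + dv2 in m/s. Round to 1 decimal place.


Step 1: Transfer semi-major axis a_t = (7.270280e+06 + 4.165728e+07) / 2 = 2.446378e+07 m
Step 2: v1 (circular at r1) = sqrt(mu/r1) = 7404.45 m/s
Step 3: v_t1 = sqrt(mu*(2/r1 - 1/a_t)) = 9662.22 m/s
Step 4: dv1 = |9662.22 - 7404.45| = 2257.76 m/s
Step 5: v2 (circular at r2) = 3093.31 m/s, v_t2 = 1686.31 m/s
Step 6: dv2 = |3093.31 - 1686.31| = 1407.0 m/s
Step 7: Total delta-v = 2257.76 + 1407.0 = 3664.8 m/s

3664.8


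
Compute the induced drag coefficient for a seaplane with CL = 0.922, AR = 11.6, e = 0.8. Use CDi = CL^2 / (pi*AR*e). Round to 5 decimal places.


Step 1: CL^2 = 0.922^2 = 0.850084
Step 2: pi * AR * e = 3.14159 * 11.6 * 0.8 = 29.15398
Step 3: CDi = 0.850084 / 29.15398 = 0.02916

0.02916


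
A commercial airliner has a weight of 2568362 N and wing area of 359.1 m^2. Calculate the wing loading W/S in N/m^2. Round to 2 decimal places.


Step 1: Wing loading = W / S = 2568362 / 359.1
Step 2: Wing loading = 7152.22 N/m^2

7152.22


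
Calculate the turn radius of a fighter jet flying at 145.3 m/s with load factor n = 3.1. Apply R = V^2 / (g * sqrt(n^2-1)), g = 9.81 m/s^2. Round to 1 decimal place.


Step 1: V^2 = 145.3^2 = 21112.09
Step 2: n^2 - 1 = 3.1^2 - 1 = 8.61
Step 3: sqrt(8.61) = 2.93428
Step 4: R = 21112.09 / (9.81 * 2.93428) = 733.4 m

733.4


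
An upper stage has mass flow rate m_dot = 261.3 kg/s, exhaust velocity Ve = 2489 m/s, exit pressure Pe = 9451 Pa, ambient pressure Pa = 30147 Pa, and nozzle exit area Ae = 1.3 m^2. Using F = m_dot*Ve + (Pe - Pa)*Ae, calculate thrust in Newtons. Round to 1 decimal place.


Step 1: Momentum thrust = m_dot * Ve = 261.3 * 2489 = 650375.7 N
Step 2: Pressure thrust = (Pe - Pa) * Ae = (9451 - 30147) * 1.3 = -26904.8 N
Step 3: Total thrust F = 650375.7 + -26904.8 = 623470.9 N

623470.9


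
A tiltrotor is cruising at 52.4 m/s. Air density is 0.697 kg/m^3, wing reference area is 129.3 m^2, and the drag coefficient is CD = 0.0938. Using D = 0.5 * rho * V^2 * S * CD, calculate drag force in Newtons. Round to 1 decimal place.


Step 1: Dynamic pressure q = 0.5 * 0.697 * 52.4^2 = 956.8974 Pa
Step 2: Drag D = q * S * CD = 956.8974 * 129.3 * 0.0938
Step 3: D = 11605.6 N

11605.6


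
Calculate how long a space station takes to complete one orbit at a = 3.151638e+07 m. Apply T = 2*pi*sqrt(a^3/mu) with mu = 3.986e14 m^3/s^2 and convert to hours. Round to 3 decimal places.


Step 1: a^3 / mu = 3.130466e+22 / 3.986e14 = 7.853653e+07
Step 2: sqrt(7.853653e+07) = 8862.0837 s
Step 3: T = 2*pi * 8862.0837 = 55682.11 s
Step 4: T in hours = 55682.11 / 3600 = 15.467 hours

15.467


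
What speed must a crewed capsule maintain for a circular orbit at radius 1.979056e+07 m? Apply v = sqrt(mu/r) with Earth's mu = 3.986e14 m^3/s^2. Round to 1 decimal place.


Step 1: mu / r = 3.986e14 / 1.979056e+07 = 20140915.6689
Step 2: v = sqrt(20140915.6689) = 4487.9 m/s

4487.9


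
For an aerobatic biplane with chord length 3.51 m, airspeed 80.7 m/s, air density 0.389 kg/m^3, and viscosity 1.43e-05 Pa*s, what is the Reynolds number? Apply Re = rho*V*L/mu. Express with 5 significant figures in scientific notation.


Step 1: Numerator = rho * V * L = 0.389 * 80.7 * 3.51 = 110.186973
Step 2: Re = 110.186973 / 1.43e-05
Step 3: Re = 7.7054e+06

7.7054e+06


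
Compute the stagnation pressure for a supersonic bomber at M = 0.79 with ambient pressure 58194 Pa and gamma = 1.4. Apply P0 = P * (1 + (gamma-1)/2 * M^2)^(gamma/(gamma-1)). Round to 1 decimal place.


Step 1: (gamma-1)/2 * M^2 = 0.2 * 0.6241 = 0.12482
Step 2: 1 + 0.12482 = 1.12482
Step 3: Exponent gamma/(gamma-1) = 3.5
Step 4: P0 = 58194 * 1.12482^3.5 = 87835.2 Pa

87835.2


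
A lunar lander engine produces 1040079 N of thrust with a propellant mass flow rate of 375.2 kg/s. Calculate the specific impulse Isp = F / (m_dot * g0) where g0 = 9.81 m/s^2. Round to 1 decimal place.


Step 1: m_dot * g0 = 375.2 * 9.81 = 3680.71
Step 2: Isp = 1040079 / 3680.71 = 282.6 s

282.6


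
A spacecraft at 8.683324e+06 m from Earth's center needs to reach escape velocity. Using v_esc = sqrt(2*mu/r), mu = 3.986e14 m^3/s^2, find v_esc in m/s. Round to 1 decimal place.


Step 1: 2*mu/r = 2 * 3.986e14 / 8.683324e+06 = 91808160.1009
Step 2: v_esc = sqrt(91808160.1009) = 9581.7 m/s

9581.7


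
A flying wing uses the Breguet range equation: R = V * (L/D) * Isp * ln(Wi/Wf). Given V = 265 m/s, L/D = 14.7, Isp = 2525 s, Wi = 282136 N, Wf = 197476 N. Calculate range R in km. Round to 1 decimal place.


Step 1: Coefficient = V * (L/D) * Isp = 265 * 14.7 * 2525 = 9836137.5 m
Step 2: Wi/Wf = 282136 / 197476 = 1.42871
Step 3: ln(1.42871) = 0.356772
Step 4: R = 9836137.5 * 0.356772 = 3509260.1 m = 3509.3 km

3509.3


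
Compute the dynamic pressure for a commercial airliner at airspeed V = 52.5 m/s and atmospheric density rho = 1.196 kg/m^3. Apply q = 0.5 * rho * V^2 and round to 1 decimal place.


Step 1: V^2 = 52.5^2 = 2756.25
Step 2: q = 0.5 * 1.196 * 2756.25
Step 3: q = 1648.2 Pa

1648.2


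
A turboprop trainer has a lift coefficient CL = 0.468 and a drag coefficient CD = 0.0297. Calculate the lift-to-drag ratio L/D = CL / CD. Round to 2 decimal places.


Step 1: L/D = CL / CD = 0.468 / 0.0297
Step 2: L/D = 15.76

15.76


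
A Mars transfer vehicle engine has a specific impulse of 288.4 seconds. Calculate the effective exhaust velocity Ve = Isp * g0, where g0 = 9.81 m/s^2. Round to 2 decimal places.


Step 1: Ve = Isp * g0 = 288.4 * 9.81
Step 2: Ve = 2829.20 m/s

2829.20


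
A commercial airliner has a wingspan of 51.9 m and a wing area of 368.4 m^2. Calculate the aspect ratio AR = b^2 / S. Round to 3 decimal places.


Step 1: b^2 = 51.9^2 = 2693.61
Step 2: AR = 2693.61 / 368.4 = 7.312

7.312


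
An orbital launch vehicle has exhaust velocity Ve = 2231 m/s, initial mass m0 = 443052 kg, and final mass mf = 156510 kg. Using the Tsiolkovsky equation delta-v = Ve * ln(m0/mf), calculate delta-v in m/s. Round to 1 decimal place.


Step 1: Mass ratio m0/mf = 443052 / 156510 = 2.830822
Step 2: ln(2.830822) = 1.040567
Step 3: delta-v = 2231 * 1.040567 = 2321.5 m/s

2321.5


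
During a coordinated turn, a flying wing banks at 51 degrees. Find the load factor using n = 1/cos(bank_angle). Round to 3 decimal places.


Step 1: Convert 51 degrees to radians = 0.890118
Step 2: cos(51 deg) = 0.62932
Step 3: n = 1 / 0.62932 = 1.589

1.589


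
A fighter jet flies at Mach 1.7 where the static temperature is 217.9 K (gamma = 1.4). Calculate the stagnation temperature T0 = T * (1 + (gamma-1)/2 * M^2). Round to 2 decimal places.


Step 1: (gamma-1)/2 = 0.2
Step 2: M^2 = 2.89
Step 3: 1 + 0.2 * 2.89 = 1.578
Step 4: T0 = 217.9 * 1.578 = 343.85 K

343.85


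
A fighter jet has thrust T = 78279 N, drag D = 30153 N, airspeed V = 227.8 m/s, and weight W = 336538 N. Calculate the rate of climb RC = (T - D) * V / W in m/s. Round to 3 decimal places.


Step 1: Excess thrust = T - D = 78279 - 30153 = 48126 N
Step 2: Excess power = 48126 * 227.8 = 10963102.8 W
Step 3: RC = 10963102.8 / 336538 = 32.576 m/s

32.576


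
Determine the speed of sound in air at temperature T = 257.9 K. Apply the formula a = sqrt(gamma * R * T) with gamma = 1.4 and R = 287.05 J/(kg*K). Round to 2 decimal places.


Step 1: gamma * R * T = 1.4 * 287.05 * 257.9 = 103642.273
Step 2: a = sqrt(103642.273) = 321.94 m/s

321.94


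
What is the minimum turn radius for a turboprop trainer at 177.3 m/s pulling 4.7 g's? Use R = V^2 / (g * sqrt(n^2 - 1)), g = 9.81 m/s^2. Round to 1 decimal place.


Step 1: V^2 = 177.3^2 = 31435.29
Step 2: n^2 - 1 = 4.7^2 - 1 = 21.09
Step 3: sqrt(21.09) = 4.592385
Step 4: R = 31435.29 / (9.81 * 4.592385) = 697.8 m

697.8


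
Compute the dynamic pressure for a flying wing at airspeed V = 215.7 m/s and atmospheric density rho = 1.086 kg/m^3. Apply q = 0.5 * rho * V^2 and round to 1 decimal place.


Step 1: V^2 = 215.7^2 = 46526.49
Step 2: q = 0.5 * 1.086 * 46526.49
Step 3: q = 25263.9 Pa

25263.9


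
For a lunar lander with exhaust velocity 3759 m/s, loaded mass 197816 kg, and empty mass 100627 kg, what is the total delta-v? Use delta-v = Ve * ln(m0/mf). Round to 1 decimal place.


Step 1: Mass ratio m0/mf = 197816 / 100627 = 1.965834
Step 2: ln(1.965834) = 0.675917
Step 3: delta-v = 3759 * 0.675917 = 2540.8 m/s

2540.8


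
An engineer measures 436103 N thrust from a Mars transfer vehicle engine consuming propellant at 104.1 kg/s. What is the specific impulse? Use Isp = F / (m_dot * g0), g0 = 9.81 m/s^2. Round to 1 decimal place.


Step 1: m_dot * g0 = 104.1 * 9.81 = 1021.22
Step 2: Isp = 436103 / 1021.22 = 427.0 s

427.0


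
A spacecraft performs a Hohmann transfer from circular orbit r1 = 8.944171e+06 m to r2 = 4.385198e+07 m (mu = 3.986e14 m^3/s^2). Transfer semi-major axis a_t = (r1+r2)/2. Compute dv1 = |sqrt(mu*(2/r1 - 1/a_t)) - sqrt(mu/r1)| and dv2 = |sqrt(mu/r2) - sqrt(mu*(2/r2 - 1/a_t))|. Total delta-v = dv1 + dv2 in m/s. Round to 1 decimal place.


Step 1: Transfer semi-major axis a_t = (8.944171e+06 + 4.385198e+07) / 2 = 2.639808e+07 m
Step 2: v1 (circular at r1) = sqrt(mu/r1) = 6675.73 m/s
Step 3: v_t1 = sqrt(mu*(2/r1 - 1/a_t)) = 8604.13 m/s
Step 4: dv1 = |8604.13 - 6675.73| = 1928.4 m/s
Step 5: v2 (circular at r2) = 3014.91 m/s, v_t2 = 1754.92 m/s
Step 6: dv2 = |3014.91 - 1754.92| = 1259.99 m/s
Step 7: Total delta-v = 1928.4 + 1259.99 = 3188.4 m/s

3188.4


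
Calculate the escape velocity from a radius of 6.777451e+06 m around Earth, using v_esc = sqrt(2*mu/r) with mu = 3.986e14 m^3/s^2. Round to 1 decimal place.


Step 1: 2*mu/r = 2 * 3.986e14 / 6.777451e+06 = 117625343.2153
Step 2: v_esc = sqrt(117625343.2153) = 10845.5 m/s

10845.5


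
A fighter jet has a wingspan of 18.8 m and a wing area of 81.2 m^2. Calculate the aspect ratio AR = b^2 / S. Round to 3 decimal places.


Step 1: b^2 = 18.8^2 = 353.44
Step 2: AR = 353.44 / 81.2 = 4.353

4.353


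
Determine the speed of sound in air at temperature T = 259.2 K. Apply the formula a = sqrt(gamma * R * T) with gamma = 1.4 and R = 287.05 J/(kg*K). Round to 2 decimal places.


Step 1: gamma * R * T = 1.4 * 287.05 * 259.2 = 104164.704
Step 2: a = sqrt(104164.704) = 322.75 m/s

322.75


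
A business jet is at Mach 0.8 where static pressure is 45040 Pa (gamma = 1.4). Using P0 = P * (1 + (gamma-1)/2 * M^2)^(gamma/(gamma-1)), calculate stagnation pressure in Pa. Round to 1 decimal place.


Step 1: (gamma-1)/2 * M^2 = 0.2 * 0.64 = 0.128
Step 2: 1 + 0.128 = 1.128
Step 3: Exponent gamma/(gamma-1) = 3.5
Step 4: P0 = 45040 * 1.128^3.5 = 68656.3 Pa

68656.3


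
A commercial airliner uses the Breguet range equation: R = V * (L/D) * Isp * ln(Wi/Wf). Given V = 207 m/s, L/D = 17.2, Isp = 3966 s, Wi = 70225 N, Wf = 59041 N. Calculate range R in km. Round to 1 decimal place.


Step 1: Coefficient = V * (L/D) * Isp = 207 * 17.2 * 3966 = 14120546.4 m
Step 2: Wi/Wf = 70225 / 59041 = 1.189428
Step 3: ln(1.189428) = 0.173472
Step 4: R = 14120546.4 * 0.173472 = 2449523.0 m = 2449.5 km

2449.5


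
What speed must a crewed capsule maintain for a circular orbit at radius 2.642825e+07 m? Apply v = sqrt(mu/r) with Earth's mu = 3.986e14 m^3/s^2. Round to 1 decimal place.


Step 1: mu / r = 3.986e14 / 2.642825e+07 = 15082345.5961
Step 2: v = sqrt(15082345.5961) = 3883.6 m/s

3883.6


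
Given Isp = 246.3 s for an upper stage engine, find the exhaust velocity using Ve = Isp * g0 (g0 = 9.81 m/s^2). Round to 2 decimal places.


Step 1: Ve = Isp * g0 = 246.3 * 9.81
Step 2: Ve = 2416.20 m/s

2416.20


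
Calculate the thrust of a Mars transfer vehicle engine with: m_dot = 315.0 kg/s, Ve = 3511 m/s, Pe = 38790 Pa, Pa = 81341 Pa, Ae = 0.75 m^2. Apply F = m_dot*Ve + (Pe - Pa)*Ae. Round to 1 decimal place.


Step 1: Momentum thrust = m_dot * Ve = 315.0 * 3511 = 1105965.0 N
Step 2: Pressure thrust = (Pe - Pa) * Ae = (38790 - 81341) * 0.75 = -31913.25 N
Step 3: Total thrust F = 1105965.0 + -31913.25 = 1074051.8 N

1074051.8


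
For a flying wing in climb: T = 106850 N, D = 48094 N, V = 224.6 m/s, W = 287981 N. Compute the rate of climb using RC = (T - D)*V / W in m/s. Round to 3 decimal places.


Step 1: Excess thrust = T - D = 106850 - 48094 = 58756 N
Step 2: Excess power = 58756 * 224.6 = 13196597.6 W
Step 3: RC = 13196597.6 / 287981 = 45.825 m/s

45.825


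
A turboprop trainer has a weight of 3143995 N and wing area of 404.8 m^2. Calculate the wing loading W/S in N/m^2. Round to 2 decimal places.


Step 1: Wing loading = W / S = 3143995 / 404.8
Step 2: Wing loading = 7766.79 N/m^2

7766.79


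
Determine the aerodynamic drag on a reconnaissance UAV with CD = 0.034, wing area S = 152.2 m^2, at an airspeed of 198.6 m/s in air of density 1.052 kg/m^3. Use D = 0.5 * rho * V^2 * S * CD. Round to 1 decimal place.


Step 1: Dynamic pressure q = 0.5 * 1.052 * 198.6^2 = 20746.471 Pa
Step 2: Drag D = q * S * CD = 20746.471 * 152.2 * 0.034
Step 3: D = 107358.8 N

107358.8


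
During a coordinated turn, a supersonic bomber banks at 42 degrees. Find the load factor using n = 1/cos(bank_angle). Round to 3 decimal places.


Step 1: Convert 42 degrees to radians = 0.733038
Step 2: cos(42 deg) = 0.743145
Step 3: n = 1 / 0.743145 = 1.346

1.346


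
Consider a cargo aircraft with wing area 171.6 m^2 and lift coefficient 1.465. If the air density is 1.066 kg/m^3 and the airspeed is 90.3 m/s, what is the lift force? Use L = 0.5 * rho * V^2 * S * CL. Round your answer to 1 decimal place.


Step 1: Calculate dynamic pressure q = 0.5 * 1.066 * 90.3^2 = 0.5 * 1.066 * 8154.09 = 4346.13 Pa
Step 2: Multiply by wing area and lift coefficient: L = 4346.13 * 171.6 * 1.465
Step 3: L = 745795.9029 * 1.465 = 1092591.0 N

1092591.0


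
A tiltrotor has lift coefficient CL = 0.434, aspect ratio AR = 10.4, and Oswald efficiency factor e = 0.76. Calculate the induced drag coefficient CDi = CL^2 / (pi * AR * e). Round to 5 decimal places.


Step 1: CL^2 = 0.434^2 = 0.188356
Step 2: pi * AR * e = 3.14159 * 10.4 * 0.76 = 24.831148
Step 3: CDi = 0.188356 / 24.831148 = 0.00759

0.00759


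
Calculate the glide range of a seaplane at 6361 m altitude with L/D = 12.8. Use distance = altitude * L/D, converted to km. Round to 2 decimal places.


Step 1: Glide distance = altitude * L/D = 6361 * 12.8 = 81420.8 m
Step 2: Convert to km: 81420.8 / 1000 = 81.42 km

81.42


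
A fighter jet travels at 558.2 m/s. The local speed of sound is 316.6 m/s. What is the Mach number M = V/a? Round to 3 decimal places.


Step 1: M = V / a = 558.2 / 316.6
Step 2: M = 1.763

1.763


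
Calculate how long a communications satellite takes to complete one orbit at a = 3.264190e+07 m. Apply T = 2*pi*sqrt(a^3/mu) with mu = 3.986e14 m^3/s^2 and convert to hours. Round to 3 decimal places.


Step 1: a^3 / mu = 3.477974e+22 / 3.986e14 = 8.725473e+07
Step 2: sqrt(8.725473e+07) = 9341.0242 s
Step 3: T = 2*pi * 9341.0242 = 58691.39 s
Step 4: T in hours = 58691.39 / 3600 = 16.303 hours

16.303


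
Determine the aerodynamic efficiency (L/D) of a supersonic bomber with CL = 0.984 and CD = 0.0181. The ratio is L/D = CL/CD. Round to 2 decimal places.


Step 1: L/D = CL / CD = 0.984 / 0.0181
Step 2: L/D = 54.36

54.36


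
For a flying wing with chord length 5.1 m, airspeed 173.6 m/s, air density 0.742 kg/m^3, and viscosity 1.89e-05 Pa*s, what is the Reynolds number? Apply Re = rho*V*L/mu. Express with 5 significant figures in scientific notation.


Step 1: Numerator = rho * V * L = 0.742 * 173.6 * 5.1 = 656.93712
Step 2: Re = 656.93712 / 1.89e-05
Step 3: Re = 3.4759e+07

3.4759e+07


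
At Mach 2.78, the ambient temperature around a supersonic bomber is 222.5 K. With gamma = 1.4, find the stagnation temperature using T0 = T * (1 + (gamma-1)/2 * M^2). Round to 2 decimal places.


Step 1: (gamma-1)/2 = 0.2
Step 2: M^2 = 7.7284
Step 3: 1 + 0.2 * 7.7284 = 2.54568
Step 4: T0 = 222.5 * 2.54568 = 566.41 K

566.41


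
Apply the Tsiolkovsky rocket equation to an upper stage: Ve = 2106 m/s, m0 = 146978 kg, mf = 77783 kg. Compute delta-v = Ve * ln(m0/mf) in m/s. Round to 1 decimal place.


Step 1: Mass ratio m0/mf = 146978 / 77783 = 1.88959
Step 2: ln(1.88959) = 0.63636
Step 3: delta-v = 2106 * 0.63636 = 1340.2 m/s

1340.2


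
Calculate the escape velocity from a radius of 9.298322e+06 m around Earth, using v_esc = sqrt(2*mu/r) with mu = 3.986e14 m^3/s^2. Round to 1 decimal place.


Step 1: 2*mu/r = 2 * 3.986e14 / 9.298322e+06 = 85735899.4451
Step 2: v_esc = sqrt(85735899.4451) = 9259.4 m/s

9259.4


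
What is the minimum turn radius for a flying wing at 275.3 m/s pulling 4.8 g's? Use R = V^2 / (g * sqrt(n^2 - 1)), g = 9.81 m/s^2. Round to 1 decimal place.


Step 1: V^2 = 275.3^2 = 75790.09
Step 2: n^2 - 1 = 4.8^2 - 1 = 22.04
Step 3: sqrt(22.04) = 4.694678
Step 4: R = 75790.09 / (9.81 * 4.694678) = 1645.7 m

1645.7


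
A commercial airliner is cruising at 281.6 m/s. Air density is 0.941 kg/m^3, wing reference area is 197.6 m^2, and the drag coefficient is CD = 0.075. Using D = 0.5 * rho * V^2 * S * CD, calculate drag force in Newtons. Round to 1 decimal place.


Step 1: Dynamic pressure q = 0.5 * 0.941 * 281.6^2 = 37309.9725 Pa
Step 2: Drag D = q * S * CD = 37309.9725 * 197.6 * 0.075
Step 3: D = 552933.8 N

552933.8


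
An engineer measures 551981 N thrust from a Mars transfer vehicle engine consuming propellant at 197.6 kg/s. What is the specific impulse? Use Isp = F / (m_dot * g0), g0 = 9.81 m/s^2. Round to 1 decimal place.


Step 1: m_dot * g0 = 197.6 * 9.81 = 1938.46
Step 2: Isp = 551981 / 1938.46 = 284.8 s

284.8


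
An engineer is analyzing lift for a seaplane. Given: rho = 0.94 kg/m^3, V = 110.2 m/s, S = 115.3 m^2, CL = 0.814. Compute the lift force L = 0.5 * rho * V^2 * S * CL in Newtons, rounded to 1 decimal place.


Step 1: Calculate dynamic pressure q = 0.5 * 0.94 * 110.2^2 = 0.5 * 0.94 * 12144.04 = 5707.6988 Pa
Step 2: Multiply by wing area and lift coefficient: L = 5707.6988 * 115.3 * 0.814
Step 3: L = 658097.6716 * 0.814 = 535691.5 N

535691.5


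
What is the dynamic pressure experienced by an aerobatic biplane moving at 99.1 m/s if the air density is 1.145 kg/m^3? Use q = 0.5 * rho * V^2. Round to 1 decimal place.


Step 1: V^2 = 99.1^2 = 9820.81
Step 2: q = 0.5 * 1.145 * 9820.81
Step 3: q = 5622.4 Pa

5622.4


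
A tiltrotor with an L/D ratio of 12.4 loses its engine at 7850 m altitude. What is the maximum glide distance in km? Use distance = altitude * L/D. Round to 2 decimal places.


Step 1: Glide distance = altitude * L/D = 7850 * 12.4 = 97340.0 m
Step 2: Convert to km: 97340.0 / 1000 = 97.34 km

97.34


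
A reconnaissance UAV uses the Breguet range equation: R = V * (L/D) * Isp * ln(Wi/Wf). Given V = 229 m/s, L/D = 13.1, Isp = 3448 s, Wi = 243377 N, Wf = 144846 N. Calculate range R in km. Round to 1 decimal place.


Step 1: Coefficient = V * (L/D) * Isp = 229 * 13.1 * 3448 = 10343655.2 m
Step 2: Wi/Wf = 243377 / 144846 = 1.680247
Step 3: ln(1.680247) = 0.518941
Step 4: R = 10343655.2 * 0.518941 = 5367742.3 m = 5367.7 km

5367.7


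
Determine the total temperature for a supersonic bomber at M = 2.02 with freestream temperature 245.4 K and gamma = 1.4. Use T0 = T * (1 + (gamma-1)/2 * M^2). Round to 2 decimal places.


Step 1: (gamma-1)/2 = 0.2
Step 2: M^2 = 4.0804
Step 3: 1 + 0.2 * 4.0804 = 1.81608
Step 4: T0 = 245.4 * 1.81608 = 445.67 K

445.67


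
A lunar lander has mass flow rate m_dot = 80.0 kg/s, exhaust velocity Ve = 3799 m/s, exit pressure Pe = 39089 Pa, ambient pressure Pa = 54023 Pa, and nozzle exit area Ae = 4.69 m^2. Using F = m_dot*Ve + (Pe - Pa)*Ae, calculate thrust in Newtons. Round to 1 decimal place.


Step 1: Momentum thrust = m_dot * Ve = 80.0 * 3799 = 303920.0 N
Step 2: Pressure thrust = (Pe - Pa) * Ae = (39089 - 54023) * 4.69 = -70040.46 N
Step 3: Total thrust F = 303920.0 + -70040.46 = 233879.5 N

233879.5


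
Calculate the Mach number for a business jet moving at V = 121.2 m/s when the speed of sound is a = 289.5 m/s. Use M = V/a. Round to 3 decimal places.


Step 1: M = V / a = 121.2 / 289.5
Step 2: M = 0.419

0.419
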